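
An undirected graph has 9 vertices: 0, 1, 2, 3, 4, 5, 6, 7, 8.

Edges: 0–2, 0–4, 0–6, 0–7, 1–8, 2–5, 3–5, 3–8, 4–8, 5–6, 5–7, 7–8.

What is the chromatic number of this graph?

2

1 and 8 are adjacent, so at least 2 colors are needed.
A valid assignment using 2 colors: 0=red, 1=blue, 2=blue, 3=blue, 4=blue, 5=red, 6=blue, 7=blue, 8=red. Every edge joins two different colors.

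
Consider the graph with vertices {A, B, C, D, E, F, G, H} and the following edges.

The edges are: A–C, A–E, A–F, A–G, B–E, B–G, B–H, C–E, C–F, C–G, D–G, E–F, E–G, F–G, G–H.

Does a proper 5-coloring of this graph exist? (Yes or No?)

The chromatic number is 5. A, C, E, F, G are mutually adjacent (a clique of size 5), so at least 5 colors are needed.
5 colors suffice: color 1 → {G}; color 2 → {D, E, H}; color 3 → {A, B}; color 4 → {C}; color 5 → {F}.
That is already a proper 5-coloring.

Yes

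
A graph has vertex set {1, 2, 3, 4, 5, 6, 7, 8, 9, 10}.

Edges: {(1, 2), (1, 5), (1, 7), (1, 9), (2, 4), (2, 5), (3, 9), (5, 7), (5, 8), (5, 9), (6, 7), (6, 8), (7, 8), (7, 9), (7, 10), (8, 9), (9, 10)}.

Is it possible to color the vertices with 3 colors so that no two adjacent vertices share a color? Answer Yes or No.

5, 7, 8, 9 are pairwise adjacent (a clique of size 4), so at least 4 colors are needed.
So 3 colors are not enough.

No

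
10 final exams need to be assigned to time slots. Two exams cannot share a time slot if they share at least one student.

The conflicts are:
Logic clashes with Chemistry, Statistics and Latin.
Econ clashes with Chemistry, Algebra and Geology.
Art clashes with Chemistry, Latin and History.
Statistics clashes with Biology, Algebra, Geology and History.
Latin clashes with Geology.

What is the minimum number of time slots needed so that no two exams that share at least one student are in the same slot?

The cycle Chemistry-Econ-Algebra-Statistics-Logic-Chemistry has odd length 5, so it cannot be 2-colored; at least 3 time slots are needed.
3 time slots suffice: Logic=3, Econ=1, Art=1, Chemistry=2, Statistics=1, Biology=2, Latin=2, Algebra=2, Geology=3, History=2. No two conflicting exams share a time slot.

3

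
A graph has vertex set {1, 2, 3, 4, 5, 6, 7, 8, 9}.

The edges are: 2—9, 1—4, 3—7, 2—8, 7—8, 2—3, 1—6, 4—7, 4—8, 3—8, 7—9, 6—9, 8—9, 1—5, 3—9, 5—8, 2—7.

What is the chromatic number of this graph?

5

2, 3, 7, 8, 9 form a clique, so at least 5 colors are needed.
5 colors suffice: 1=a, 2=e, 3=d, 4=b, 5=b, 6=c, 7=c, 8=a, 9=b. No two adjacent vertices share a color.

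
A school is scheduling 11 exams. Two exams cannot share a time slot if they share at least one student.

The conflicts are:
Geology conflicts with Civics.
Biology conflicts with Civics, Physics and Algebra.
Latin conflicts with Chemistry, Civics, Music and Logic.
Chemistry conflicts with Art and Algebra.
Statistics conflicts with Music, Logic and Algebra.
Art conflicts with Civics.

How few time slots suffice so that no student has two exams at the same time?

3

The cycle Statistics-Music-Latin-Chemistry-Algebra-Statistics has odd length 5, so it cannot be 2-colored; at least 3 time slots are needed.
A valid assignment using 3 time slots: Geology=1, Biology=1, Latin=1, Chemistry=2, Statistics=1, Art=1, Civics=2, Music=2, Logic=2, Physics=2, Algebra=3. No two conflicting exams share a time slot.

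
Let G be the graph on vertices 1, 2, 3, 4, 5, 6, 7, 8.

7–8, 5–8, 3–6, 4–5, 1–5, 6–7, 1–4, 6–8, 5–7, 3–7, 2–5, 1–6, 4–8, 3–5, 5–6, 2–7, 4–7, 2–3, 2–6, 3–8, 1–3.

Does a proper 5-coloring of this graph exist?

Yes

The chromatic number is 5. 3, 5, 6, 7, 8 are pairwise adjacent (a clique of size 5), so at least 5 colors are needed.
One proper 5-coloring: 1=yellow, 2=purple, 3=blue, 4=blue, 5=red, 6=green, 7=yellow, 8=purple.
That is already a proper 5-coloring.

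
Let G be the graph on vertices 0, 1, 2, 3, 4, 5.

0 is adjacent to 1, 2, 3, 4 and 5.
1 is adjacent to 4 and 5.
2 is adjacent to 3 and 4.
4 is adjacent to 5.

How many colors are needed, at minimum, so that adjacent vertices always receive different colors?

0, 1, 4, 5 are pairwise adjacent (a clique of size 4), so at least 4 colors are needed.
4 colors suffice: color a → {0}; color b → {3, 4}; color c → {2, 5}; color d → {1}. Each edge has distinct colors on its endpoints.

4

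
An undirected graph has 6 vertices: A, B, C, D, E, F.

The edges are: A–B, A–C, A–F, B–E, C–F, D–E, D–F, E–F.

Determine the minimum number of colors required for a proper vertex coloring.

3

D, E, F are mutually adjacent, so at least 3 colors are needed.
3 colors suffice: color red → {B, F}; color blue → {A, E}; color green → {C, D}. Each edge has distinct colors on its endpoints.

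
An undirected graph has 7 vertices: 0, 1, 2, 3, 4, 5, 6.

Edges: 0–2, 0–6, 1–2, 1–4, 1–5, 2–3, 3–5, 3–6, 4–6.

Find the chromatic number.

3

The cycle 1-2-0-6-4-1 has odd length 5, so it cannot be 2-colored; at least 3 colors are needed.
3 colors suffice: color a → {0, 1, 3}; color b → {2, 5, 6}; color c → {4}. Every edge joins two different colors.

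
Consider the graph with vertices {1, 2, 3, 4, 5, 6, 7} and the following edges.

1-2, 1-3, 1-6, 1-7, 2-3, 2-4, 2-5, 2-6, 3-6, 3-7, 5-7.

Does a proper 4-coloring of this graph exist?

The chromatic number is 4. 1, 2, 3, 6 form a clique, so at least 4 colors are needed.
4 colors suffice: color red → {2, 7}; color blue → {3, 4, 5}; color green → {1}; color yellow → {6}.
That is already a proper 4-coloring.

Yes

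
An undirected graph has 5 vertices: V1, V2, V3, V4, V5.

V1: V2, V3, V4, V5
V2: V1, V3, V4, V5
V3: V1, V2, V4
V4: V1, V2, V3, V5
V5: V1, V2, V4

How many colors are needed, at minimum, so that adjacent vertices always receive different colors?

V1, V2, V4, V5 are pairwise adjacent (a clique of size 4), so at least 4 colors are needed.
4 colors suffice: color 1 → {V1}; color 2 → {V2}; color 3 → {V4}; color 4 → {V3, V5}. Every edge joins two different colors.

4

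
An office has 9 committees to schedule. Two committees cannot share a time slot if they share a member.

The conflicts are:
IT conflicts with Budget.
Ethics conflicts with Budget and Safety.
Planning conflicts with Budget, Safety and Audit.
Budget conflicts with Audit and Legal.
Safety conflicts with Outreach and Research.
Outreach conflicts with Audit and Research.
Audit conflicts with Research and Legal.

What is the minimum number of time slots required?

3

Planning, Budget, Audit pairwise conflict, so at least 3 time slots are needed.
3 time slots suffice: time slot 1 → {Budget, Research}; time slot 2 → {IT, Safety, Audit}; time slot 3 → {Ethics, Planning, Outreach, Legal}. Each listed conflict is separated.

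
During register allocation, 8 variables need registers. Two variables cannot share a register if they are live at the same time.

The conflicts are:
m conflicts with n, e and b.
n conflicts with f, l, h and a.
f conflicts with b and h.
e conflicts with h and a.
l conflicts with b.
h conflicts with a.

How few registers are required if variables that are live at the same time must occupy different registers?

3

e, h, a are mutually in conflict, so at least 3 registers are needed.
A valid assignment using 3 registers: m=2, n=1, f=3, e=1, l=2, b=1, h=2, a=3. Each listed conflict is separated.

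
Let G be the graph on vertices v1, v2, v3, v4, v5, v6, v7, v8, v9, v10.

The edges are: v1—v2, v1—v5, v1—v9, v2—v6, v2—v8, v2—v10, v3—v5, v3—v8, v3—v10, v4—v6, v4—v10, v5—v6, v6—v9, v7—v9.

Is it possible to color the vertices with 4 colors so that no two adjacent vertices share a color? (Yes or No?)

The chromatic number is 3. The cycle v3-v5-v1-v2-v10-v3 has odd length 5, so it cannot be 2-colored; at least 3 colors are needed.
3 colors suffice: color 1 → {v1, v6, v7, v8, v10}; color 2 → {v2, v4, v5, v9}; color 3 → {v3}.
Since 4 ≥ 3, a proper 4-coloring certainly exists.

Yes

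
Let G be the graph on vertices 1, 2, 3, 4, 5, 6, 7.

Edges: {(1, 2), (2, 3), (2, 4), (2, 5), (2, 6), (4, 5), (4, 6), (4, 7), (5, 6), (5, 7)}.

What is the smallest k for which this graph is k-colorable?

4

2, 4, 5, 6 are pairwise adjacent (a clique of size 4), so at least 4 colors are needed.
4 colors suffice: color a → {2, 7}; color b → {1, 3, 5}; color c → {4}; color d → {6}. Each edge has distinct colors on its endpoints.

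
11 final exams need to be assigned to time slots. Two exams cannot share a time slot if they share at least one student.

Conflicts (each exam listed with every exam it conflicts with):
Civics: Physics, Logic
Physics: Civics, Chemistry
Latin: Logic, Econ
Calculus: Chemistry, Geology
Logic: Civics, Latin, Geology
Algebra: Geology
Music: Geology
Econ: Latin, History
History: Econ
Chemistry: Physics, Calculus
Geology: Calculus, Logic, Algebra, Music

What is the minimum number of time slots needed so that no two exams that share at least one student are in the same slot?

Music and Geology conflict, so at least 2 time slots are needed.
2 time slots suffice: time slot 1 → {Civics, Latin, History, Chemistry, Geology}; time slot 2 → {Physics, Calculus, Logic, Algebra, Music, Econ}. Every pair that conflicts lands in different time slots.

2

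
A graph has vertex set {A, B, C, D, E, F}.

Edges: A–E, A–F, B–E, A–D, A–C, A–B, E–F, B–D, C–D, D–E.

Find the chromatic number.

4

A, B, D, E are mutually adjacent (a clique of size 4), so at least 4 colors are needed.
4 colors suffice: color red → {A}; color blue → {D, F}; color green → {C, E}; color yellow → {B}. Every edge joins two different colors.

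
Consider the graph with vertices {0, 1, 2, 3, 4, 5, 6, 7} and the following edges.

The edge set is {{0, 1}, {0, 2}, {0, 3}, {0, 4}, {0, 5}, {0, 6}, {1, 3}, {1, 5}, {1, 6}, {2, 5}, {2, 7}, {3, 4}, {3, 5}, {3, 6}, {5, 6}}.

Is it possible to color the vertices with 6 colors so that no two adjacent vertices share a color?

The chromatic number is 5. 0, 1, 3, 5, 6 are mutually adjacent (a clique of size 5), so at least 5 colors are needed.
5 colors suffice: color a → {0, 7}; color b → {2, 3}; color c → {4, 5}; color d → {6}; color e → {1}.
Since 6 ≥ 5, a proper 6-coloring certainly exists.

Yes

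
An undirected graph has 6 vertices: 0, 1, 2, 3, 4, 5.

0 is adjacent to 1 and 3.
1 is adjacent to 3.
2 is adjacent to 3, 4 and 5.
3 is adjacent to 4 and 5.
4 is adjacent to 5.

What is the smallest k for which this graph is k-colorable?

4

2, 3, 4, 5 are pairwise adjacent (a clique of size 4), so at least 4 colors are needed.
4 colors suffice: color a → {3}; color b → {1, 2}; color c → {0, 4}; color d → {5}. Every edge joins two different colors.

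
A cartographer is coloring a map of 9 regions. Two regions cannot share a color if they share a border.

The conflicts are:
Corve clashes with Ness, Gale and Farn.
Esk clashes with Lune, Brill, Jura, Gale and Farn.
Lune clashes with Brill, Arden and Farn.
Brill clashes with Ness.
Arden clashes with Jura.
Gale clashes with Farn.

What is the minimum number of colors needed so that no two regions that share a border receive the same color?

Esk, Lune, Brill pairwise conflict, so at least 3 colors are needed.
3 colors suffice: color 1 → {Corve, Esk, Arden}; color 2 → {Brill, Jura, Farn}; color 3 → {Lune, Ness, Gale}. Each listed conflict is separated.

3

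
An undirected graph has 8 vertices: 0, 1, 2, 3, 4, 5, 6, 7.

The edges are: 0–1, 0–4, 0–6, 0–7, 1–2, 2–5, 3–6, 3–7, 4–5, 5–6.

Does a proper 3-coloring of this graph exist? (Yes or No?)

The chromatic number is 3. The cycle 0-1-2-5-6-0 has odd length 5, so it cannot be 2-colored; at least 3 colors are needed.
3 colors suffice: 0=a, 1=c, 2=b, 3=a, 4=b, 5=a, 6=b, 7=b.
That is already a proper 3-coloring.

Yes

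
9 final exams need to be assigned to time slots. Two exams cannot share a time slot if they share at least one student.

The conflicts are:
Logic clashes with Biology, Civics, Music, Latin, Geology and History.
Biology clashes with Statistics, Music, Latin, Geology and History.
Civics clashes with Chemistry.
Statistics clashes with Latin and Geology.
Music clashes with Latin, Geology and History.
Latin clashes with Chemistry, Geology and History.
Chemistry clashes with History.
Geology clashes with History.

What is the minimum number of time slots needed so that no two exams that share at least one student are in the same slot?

6

Logic, Biology, Music, Latin, Geology, History all conflict with each other, so at least 6 time slots are needed.
6 time slots suffice: time slot 1 → {Civics, Latin}; time slot 2 → {Chemistry, Geology}; time slot 3 → {Statistics, History}; time slot 4 → {Biology}; time slot 5 → {Logic}; time slot 6 → {Music}. No two conflicting exams share a time slot.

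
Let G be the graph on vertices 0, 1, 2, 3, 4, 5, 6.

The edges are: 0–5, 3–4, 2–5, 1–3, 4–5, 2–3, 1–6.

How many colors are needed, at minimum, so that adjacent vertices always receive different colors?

0 and 5 are adjacent, so at least 2 colors are needed.
2 colors suffice: color a → {3, 5, 6}; color b → {0, 1, 2, 4}. Every edge joins two different colors.

2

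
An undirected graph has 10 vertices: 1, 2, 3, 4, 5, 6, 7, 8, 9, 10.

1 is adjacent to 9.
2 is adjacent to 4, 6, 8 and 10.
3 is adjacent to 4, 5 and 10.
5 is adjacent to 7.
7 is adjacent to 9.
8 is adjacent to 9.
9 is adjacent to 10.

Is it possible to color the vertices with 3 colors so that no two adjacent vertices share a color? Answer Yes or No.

Yes

The chromatic number is 3. The cycle 7-5-3-10-9-7 has odd length 5, so it cannot be 2-colored; at least 3 colors are needed.
3 colors suffice: color red → {2, 3, 9}; color blue → {1, 4, 6, 7, 8, 10}; color green → {5}.
That is already a proper 3-coloring.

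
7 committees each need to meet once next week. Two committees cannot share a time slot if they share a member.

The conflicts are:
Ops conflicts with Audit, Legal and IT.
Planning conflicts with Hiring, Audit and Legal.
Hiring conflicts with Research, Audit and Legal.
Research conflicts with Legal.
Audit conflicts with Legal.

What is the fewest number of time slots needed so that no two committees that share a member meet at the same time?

Planning, Hiring, Audit, Legal pairwise conflict, so at least 4 time slots are needed.
4 time slots suffice: time slot 1 → {Legal, IT}; time slot 2 → {Research, Audit}; time slot 3 → {Ops, Hiring}; time slot 4 → {Planning}. Every pair that conflicts lands in different time slots.

4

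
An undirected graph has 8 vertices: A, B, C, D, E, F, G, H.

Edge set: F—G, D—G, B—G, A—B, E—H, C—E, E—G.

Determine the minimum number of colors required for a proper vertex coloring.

C and E are adjacent, so at least 2 colors are needed.
One proper 2-coloring: A=red, B=blue, C=red, D=blue, E=blue, F=blue, G=red, H=red. No two adjacent vertices share a color.

2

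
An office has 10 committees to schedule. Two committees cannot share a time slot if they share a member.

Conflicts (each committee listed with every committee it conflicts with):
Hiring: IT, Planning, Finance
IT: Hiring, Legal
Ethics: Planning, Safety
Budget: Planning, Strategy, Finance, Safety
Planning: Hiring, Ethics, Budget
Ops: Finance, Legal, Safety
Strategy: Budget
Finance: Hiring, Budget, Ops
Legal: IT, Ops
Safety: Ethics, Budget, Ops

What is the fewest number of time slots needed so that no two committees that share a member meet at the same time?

3

The cycle Finance-Ops-Legal-IT-Hiring-Finance has odd length 5, so it cannot be 2-colored; at least 3 time slots are needed.
A valid assignment using 3 time slots: Hiring=1, IT=3, Ethics=1, Budget=1, Planning=2, Ops=1, Strategy=2, Finance=2, Legal=2, Safety=2. No two conflicting committees share a time slot.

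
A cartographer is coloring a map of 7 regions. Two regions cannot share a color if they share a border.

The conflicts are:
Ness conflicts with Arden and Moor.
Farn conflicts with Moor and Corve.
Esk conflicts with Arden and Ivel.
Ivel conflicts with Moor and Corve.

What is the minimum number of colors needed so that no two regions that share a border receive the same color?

3

The cycle Ness-Moor-Ivel-Esk-Arden-Ness has odd length 5, so it cannot be 2-colored; at least 3 colors are needed.
A valid assignment using 3 colors: Ness=3, Farn=1, Esk=2, Arden=1, Ivel=1, Moor=2, Corve=2. Each listed conflict is separated.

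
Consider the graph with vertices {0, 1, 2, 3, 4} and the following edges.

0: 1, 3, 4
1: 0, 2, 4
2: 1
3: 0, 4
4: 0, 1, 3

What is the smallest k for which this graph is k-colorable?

0, 3, 4 are pairwise adjacent, so at least 3 colors are needed.
3 colors suffice: color red → {0, 2}; color blue → {4}; color green → {1, 3}. Each edge has distinct colors on its endpoints.

3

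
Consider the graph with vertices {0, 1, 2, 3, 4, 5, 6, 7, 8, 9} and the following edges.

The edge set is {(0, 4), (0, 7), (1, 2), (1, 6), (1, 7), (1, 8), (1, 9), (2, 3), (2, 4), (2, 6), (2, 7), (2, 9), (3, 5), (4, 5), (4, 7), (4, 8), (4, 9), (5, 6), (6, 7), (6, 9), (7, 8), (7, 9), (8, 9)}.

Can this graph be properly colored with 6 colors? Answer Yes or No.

Yes

The chromatic number is 5. 1, 2, 6, 7, 9 form a clique, so at least 5 colors are needed.
One proper 5-coloring: 0=b, 1=e, 2=d, 3=b, 4=c, 5=a, 6=c, 7=a, 8=d, 9=b.
Since 6 ≥ 5, a proper 6-coloring certainly exists.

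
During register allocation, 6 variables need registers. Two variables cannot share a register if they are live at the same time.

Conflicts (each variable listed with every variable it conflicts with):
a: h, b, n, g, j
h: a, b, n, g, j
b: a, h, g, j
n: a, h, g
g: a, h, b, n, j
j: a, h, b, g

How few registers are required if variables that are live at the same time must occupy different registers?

5

a, h, b, g, j pairwise conflict, so at least 5 registers are needed.
Using 5 registers: a=3, h=2, b=5, n=4, g=1, j=4. Each listed conflict is separated.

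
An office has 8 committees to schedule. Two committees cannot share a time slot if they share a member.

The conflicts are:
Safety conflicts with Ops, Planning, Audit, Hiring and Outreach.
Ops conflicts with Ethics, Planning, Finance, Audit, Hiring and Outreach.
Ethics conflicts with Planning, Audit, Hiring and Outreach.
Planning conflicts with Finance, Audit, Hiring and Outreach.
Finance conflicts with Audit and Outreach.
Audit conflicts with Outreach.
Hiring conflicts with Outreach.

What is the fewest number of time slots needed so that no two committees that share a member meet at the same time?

5

Ops, Planning, Finance, Audit, Outreach are mutually in conflict, so at least 5 time slots are needed.
Using 5 time slots: Safety=5, Ops=1, Ethics=5, Planning=3, Finance=5, Audit=4, Hiring=4, Outreach=2. Every pair that conflicts lands in different time slots.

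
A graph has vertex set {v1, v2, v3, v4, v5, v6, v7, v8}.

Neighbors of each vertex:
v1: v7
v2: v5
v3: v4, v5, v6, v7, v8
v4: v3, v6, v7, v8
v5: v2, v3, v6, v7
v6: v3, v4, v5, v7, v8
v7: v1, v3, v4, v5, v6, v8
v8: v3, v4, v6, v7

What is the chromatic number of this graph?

v3, v4, v6, v7, v8 form a clique, so at least 5 colors are needed.
5 colors suffice: color 1 → {v2, v7}; color 2 → {v1, v3}; color 3 → {v6}; color 4 → {v4, v5}; color 5 → {v8}. Every edge joins two different colors.

5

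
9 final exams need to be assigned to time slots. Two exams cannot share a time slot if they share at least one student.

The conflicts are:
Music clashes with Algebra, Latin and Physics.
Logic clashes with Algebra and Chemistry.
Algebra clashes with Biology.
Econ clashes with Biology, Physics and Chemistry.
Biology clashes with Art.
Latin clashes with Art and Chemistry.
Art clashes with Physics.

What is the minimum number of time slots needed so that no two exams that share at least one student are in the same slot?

3

The cycle Music-Physics-Econ-Biology-Algebra-Music has odd length 5, so it cannot be 2-colored; at least 3 time slots are needed.
Using 3 time slots: Music=3, Logic=3, Algebra=1, Econ=1, Biology=2, Latin=1, Art=3, Physics=2, Chemistry=2. Every pair that conflicts lands in different time slots.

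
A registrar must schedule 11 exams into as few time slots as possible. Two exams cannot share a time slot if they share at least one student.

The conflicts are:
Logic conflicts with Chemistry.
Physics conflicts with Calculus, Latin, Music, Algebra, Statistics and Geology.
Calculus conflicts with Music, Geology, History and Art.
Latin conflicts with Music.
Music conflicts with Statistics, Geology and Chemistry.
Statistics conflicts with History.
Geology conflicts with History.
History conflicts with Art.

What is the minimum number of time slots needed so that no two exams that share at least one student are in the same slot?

Physics, Calculus, Music, Geology pairwise conflict, so at least 4 time slots are needed.
4 time slots suffice: Logic=2, Physics=1, Calculus=3, Latin=3, Music=2, Algebra=2, Statistics=3, Geology=4, Chemistry=1, History=1, Art=2. No two conflicting exams share a time slot.

4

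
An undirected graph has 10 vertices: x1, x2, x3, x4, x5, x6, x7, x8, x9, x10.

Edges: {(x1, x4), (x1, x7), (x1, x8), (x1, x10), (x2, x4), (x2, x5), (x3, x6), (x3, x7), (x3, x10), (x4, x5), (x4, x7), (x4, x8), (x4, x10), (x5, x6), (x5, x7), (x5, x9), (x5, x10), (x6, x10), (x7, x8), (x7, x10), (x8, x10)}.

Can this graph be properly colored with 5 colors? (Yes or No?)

Yes

The chromatic number is 5. x1, x4, x7, x8, x10 form a clique, so at least 5 colors are needed.
5 colors suffice: color 1 → {x2, x9, x10}; color 2 → {x1, x3, x5}; color 3 → {x6, x7}; color 4 → {x4}; color 5 → {x8}.
That is already a proper 5-coloring.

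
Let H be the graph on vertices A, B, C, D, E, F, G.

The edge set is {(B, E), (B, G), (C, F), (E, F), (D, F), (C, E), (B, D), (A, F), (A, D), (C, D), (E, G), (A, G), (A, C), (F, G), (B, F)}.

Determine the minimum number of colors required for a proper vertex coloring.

4

B, E, F, G are mutually adjacent (a clique of size 4), so at least 4 colors are needed.
4 colors suffice: A=3, B=4, C=4, D=2, E=3, F=1, G=2. Each edge has distinct colors on its endpoints.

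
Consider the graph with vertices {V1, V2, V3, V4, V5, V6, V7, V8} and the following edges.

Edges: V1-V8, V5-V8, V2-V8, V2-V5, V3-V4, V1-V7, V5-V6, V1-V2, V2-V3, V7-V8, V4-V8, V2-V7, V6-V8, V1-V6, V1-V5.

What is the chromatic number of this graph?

4

V1, V2, V5, V8 are mutually adjacent (a clique of size 4), so at least 4 colors are needed.
4 colors suffice: color red → {V3, V8}; color blue → {V2, V4, V6}; color green → {V1}; color yellow → {V5, V7}. No two adjacent vertices share a color.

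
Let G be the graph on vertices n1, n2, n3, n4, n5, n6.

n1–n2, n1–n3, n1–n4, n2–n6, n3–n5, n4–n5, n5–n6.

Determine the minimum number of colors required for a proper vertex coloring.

3

The cycle n6-n5-n3-n1-n2-n6 has odd length 5, so it cannot be 2-colored; at least 3 colors are needed.
3 colors suffice: color 1 → {n1, n5}; color 2 → {n2, n3, n4}; color 3 → {n6}. No two adjacent vertices share a color.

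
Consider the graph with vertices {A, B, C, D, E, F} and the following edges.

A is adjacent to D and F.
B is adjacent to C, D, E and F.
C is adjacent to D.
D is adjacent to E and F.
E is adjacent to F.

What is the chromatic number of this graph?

B, D, E, F are pairwise adjacent (a clique of size 4), so at least 4 colors are needed.
4 colors suffice: color 1 → {D}; color 2 → {A, B}; color 3 → {C, F}; color 4 → {E}. No two adjacent vertices share a color.

4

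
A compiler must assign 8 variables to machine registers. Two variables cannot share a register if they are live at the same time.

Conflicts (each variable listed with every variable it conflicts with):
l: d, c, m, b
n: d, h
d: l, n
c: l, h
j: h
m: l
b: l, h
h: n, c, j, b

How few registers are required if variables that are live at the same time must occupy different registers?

3

The cycle d-n-h-c-l-d has odd length 5, so it cannot be 2-colored; at least 3 registers are needed.
3 registers suffice: register 1 → {l, h}; register 2 → {n, c, j, m, b}; register 3 → {d}. Every pair that conflicts lands in different registers.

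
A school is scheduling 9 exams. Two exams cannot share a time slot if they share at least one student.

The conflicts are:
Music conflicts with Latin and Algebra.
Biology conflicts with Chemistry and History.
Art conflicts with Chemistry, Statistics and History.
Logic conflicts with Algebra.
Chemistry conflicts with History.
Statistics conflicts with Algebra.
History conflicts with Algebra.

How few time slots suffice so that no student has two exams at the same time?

Biology, Chemistry, History are mutually in conflict, so at least 3 time slots are needed.
Using 3 time slots: Music=2, Latin=1, Biology=3, Art=3, Logic=2, Chemistry=1, Statistics=2, History=2, Algebra=1. No two conflicting exams share a time slot.

3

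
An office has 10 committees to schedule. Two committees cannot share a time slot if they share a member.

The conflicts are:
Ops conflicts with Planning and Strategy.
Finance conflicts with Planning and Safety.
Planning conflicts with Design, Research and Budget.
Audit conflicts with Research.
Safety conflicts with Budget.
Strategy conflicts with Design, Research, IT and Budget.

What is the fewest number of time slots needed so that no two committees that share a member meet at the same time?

2

Strategy and Research conflict, so at least 2 time slots are needed.
2 time slots suffice: time slot 1 → {Planning, Audit, Safety, Strategy}; time slot 2 → {Ops, Finance, Design, Research, IT, Budget}. No two conflicting committees share a time slot.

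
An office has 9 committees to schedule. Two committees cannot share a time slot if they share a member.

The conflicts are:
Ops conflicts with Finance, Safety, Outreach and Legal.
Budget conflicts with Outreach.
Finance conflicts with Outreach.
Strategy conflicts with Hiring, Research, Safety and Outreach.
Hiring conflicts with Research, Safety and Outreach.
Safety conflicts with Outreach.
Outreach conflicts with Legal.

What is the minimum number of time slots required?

4

Strategy, Hiring, Safety, Outreach pairwise conflict, so at least 4 time slots are needed.
4 time slots suffice: time slot 1 → {Research, Outreach}; time slot 2 → {Budget, Finance, Safety, Legal}; time slot 3 → {Ops, Strategy}; time slot 4 → {Hiring}. Every pair that conflicts lands in different time slots.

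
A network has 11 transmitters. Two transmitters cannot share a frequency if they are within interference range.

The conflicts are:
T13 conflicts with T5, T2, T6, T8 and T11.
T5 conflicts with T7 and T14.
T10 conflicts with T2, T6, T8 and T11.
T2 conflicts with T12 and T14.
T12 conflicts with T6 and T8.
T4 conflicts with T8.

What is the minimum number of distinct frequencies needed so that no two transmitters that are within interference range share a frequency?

T10 and T11 conflict, so at least 2 frequencies are needed.
A valid assignment using 2 frequencies: T13=1, T5=2, T10=1, T7=1, T2=2, T12=1, T6=2, T4=1, T14=1, T8=2, T11=2. Every pair that conflicts lands in different frequencies.

2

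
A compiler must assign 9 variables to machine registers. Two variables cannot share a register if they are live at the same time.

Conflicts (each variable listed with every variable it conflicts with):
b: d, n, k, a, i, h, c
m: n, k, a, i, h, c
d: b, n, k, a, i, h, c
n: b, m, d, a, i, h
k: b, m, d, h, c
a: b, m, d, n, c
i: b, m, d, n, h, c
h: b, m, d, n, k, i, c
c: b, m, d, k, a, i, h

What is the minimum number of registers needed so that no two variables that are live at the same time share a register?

5

b, d, k, h, c all conflict with each other, so at least 5 registers are needed.
5 registers suffice: register 1 → {m, d}; register 2 → {a, h}; register 3 → {b}; register 4 → {n, c}; register 5 → {k, i}. Each listed conflict is separated.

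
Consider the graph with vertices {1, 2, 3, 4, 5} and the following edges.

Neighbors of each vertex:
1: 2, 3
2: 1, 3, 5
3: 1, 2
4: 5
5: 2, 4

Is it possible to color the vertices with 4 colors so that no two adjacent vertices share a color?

The chromatic number is 3. 1, 2, 3 are pairwise adjacent, so at least 3 colors are needed.
A valid assignment using 3 colors: 1=blue, 2=red, 3=green, 4=red, 5=blue.
Since 4 ≥ 3, a proper 4-coloring certainly exists.

Yes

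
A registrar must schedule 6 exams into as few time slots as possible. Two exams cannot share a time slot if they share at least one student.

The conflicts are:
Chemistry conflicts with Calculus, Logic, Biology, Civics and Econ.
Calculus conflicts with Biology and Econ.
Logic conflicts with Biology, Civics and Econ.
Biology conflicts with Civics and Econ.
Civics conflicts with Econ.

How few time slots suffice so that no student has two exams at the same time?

Chemistry, Logic, Biology, Civics, Econ are mutually in conflict, so at least 5 time slots are needed.
Using 5 time slots: Chemistry=1, Calculus=4, Logic=5, Biology=3, Civics=4, Econ=2. Each listed conflict is separated.

5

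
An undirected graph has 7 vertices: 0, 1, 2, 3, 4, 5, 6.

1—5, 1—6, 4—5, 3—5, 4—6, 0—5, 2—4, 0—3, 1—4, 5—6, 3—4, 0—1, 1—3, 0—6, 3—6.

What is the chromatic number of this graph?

5

1, 3, 4, 5, 6 are mutually adjacent (a clique of size 5), so at least 5 colors are needed.
5 colors suffice: 0=blue, 1=red, 2=red, 3=yellow, 4=blue, 5=green, 6=purple. Each edge has distinct colors on its endpoints.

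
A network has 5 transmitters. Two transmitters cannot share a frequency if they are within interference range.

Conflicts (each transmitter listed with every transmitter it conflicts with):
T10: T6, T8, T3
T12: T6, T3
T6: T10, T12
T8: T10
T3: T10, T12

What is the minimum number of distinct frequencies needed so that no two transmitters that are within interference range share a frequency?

T12 and T3 conflict, so at least 2 frequencies are needed.
2 frequencies suffice: T10=1, T12=1, T6=2, T8=2, T3=2. Every pair that conflicts lands in different frequencies.

2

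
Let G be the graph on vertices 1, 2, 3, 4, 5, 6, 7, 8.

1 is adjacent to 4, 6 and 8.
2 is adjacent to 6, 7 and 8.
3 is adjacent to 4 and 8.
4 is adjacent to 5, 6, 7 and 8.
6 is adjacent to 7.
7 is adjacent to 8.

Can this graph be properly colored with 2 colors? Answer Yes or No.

No

3, 4, 8 form a triangle, so at least 3 colors are needed.
So 2 colors are not enough.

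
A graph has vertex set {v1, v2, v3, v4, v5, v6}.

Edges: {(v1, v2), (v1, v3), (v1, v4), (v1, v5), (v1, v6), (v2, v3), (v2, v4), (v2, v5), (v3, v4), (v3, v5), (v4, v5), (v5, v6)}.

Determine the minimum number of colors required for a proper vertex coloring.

5

v1, v2, v3, v4, v5 form a clique, so at least 5 colors are needed.
One proper 5-coloring: v1=2, v2=4, v3=5, v4=3, v5=1, v6=3. Every edge joins two different colors.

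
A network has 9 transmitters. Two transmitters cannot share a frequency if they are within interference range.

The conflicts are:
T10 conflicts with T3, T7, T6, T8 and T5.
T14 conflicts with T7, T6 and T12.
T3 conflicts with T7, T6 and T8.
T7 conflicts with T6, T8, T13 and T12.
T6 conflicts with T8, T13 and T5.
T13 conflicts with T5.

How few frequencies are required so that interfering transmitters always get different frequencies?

5

T10, T3, T7, T6, T8 are mutually in conflict, so at least 5 frequencies are needed.
5 frequencies suffice: frequency 1 → {T7, T5}; frequency 2 → {T6, T12}; frequency 3 → {T10, T14, T13}; frequency 4 → {T3}; frequency 5 → {T8}. Each listed conflict is separated.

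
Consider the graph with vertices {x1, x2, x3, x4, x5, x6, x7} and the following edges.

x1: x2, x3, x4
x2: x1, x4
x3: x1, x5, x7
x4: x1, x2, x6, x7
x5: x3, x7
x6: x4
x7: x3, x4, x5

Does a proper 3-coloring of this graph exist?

The chromatic number is 3. x1, x2, x4 form a triangle, so at least 3 colors are needed.
3 colors suffice: x1=2, x2=3, x3=1, x4=1, x5=3, x6=2, x7=2.
That is already a proper 3-coloring.

Yes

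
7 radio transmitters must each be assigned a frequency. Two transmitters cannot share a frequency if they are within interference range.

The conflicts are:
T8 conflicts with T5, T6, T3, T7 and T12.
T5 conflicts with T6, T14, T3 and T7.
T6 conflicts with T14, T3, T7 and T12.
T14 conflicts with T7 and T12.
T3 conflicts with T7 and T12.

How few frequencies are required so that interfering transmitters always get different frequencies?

5

T8, T5, T6, T3, T7 pairwise conflict, so at least 5 frequencies are needed.
A valid assignment using 5 frequencies: T8=5, T5=2, T6=1, T14=3, T3=3, T7=4, T12=2. No two conflicting transmitters share a frequency.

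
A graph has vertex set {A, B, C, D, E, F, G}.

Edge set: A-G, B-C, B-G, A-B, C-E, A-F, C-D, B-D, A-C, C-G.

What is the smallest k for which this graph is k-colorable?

A, B, C, G are pairwise adjacent (a clique of size 4), so at least 4 colors are needed.
4 colors suffice: A=blue, B=green, C=red, D=blue, E=blue, F=red, G=yellow. Every edge joins two different colors.

4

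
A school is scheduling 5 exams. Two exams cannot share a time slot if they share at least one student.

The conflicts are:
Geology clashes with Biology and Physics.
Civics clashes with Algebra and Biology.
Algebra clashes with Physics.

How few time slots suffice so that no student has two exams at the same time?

3

The cycle Civics-Algebra-Physics-Geology-Biology-Civics has odd length 5, so it cannot be 2-colored; at least 3 time slots are needed.
3 time slots suffice: time slot 1 → {Biology, Physics}; time slot 2 → {Geology, Algebra}; time slot 3 → {Civics}. No two conflicting exams share a time slot.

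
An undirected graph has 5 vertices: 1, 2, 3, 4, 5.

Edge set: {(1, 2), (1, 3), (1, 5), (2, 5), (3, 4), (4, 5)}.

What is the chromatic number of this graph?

1, 2, 5 form a triangle, so at least 3 colors are needed.
One proper 3-coloring: 1=b, 2=c, 3=a, 4=b, 5=a. Each edge has distinct colors on its endpoints.

3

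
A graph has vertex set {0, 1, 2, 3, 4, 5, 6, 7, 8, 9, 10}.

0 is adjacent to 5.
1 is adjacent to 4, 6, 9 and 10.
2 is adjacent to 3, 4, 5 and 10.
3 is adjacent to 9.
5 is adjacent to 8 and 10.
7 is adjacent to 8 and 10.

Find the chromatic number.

2, 5, 10 are mutually adjacent, so at least 3 colors are needed.
3 colors suffice: color a → {1, 3, 5, 7}; color b → {0, 4, 6, 8, 9, 10}; color c → {2}. Every edge joins two different colors.

3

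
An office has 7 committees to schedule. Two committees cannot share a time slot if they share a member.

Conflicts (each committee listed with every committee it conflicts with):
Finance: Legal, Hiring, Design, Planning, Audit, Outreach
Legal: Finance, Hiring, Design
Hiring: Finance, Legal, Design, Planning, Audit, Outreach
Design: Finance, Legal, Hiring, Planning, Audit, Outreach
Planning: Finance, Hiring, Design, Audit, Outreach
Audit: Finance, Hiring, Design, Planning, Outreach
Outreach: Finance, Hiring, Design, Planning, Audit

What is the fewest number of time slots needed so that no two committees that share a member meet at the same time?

Finance, Hiring, Design, Planning, Audit, Outreach are mutually in conflict, so at least 6 time slots are needed.
Using 6 time slots: Finance=2, Legal=4, Hiring=3, Design=1, Planning=6, Audit=4, Outreach=5. No two conflicting committees share a time slot.

6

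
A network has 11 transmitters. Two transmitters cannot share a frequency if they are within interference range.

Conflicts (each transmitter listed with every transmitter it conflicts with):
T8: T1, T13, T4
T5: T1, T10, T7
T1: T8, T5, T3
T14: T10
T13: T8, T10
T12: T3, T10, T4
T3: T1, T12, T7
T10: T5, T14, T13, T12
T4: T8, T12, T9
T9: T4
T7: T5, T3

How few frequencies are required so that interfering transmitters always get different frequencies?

3

The cycle T3-T12-T4-T8-T1-T3 has odd length 5, so it cannot be 2-colored; at least 3 frequencies are needed.
3 frequencies suffice: frequency 1 → {T3, T10, T4}; frequency 2 → {T8, T5, T14, T12, T9}; frequency 3 → {T1, T13, T7}. No two conflicting transmitters share a frequency.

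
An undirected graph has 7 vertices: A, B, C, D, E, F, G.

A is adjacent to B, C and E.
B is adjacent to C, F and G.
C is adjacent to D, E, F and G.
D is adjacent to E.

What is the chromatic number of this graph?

3

C, D, E form a triangle, so at least 3 colors are needed.
3 colors suffice: color red → {C}; color blue → {B, E}; color green → {A, D, F, G}. No two adjacent vertices share a color.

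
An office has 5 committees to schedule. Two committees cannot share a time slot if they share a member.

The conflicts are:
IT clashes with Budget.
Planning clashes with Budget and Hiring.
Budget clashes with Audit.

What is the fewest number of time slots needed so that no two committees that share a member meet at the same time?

Budget and Audit conflict, so at least 2 time slots are needed.
2 time slots suffice: IT=2, Planning=2, Budget=1, Hiring=1, Audit=2. No two conflicting committees share a time slot.

2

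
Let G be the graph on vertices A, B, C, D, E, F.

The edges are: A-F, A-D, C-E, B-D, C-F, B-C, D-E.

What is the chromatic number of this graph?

3

The cycle E-D-A-F-C-E has odd length 5, so it cannot be 2-colored; at least 3 colors are needed.
3 colors suffice: color 1 → {C, D}; color 2 → {A, B, E}; color 3 → {F}. No two adjacent vertices share a color.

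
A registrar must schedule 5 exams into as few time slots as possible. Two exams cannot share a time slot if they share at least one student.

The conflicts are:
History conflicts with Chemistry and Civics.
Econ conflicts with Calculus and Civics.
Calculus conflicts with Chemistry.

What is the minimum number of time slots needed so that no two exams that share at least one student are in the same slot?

The cycle Calculus-Econ-Civics-History-Chemistry-Calculus has odd length 5, so it cannot be 2-colored; at least 3 time slots are needed.
Using 3 time slots: History=2, Econ=2, Calculus=1, Chemistry=3, Civics=1. No two conflicting exams share a time slot.

3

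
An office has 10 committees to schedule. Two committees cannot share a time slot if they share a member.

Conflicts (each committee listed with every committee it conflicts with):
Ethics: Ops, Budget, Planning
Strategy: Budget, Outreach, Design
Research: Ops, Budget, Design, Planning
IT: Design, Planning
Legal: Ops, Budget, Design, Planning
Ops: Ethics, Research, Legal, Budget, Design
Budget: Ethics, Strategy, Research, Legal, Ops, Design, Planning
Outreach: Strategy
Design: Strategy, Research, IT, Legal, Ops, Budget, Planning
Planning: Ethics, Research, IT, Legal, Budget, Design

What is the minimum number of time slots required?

4

Research, Ops, Budget, Design all conflict with each other, so at least 4 time slots are needed.
4 time slots suffice: time slot 1 → {Ethics, Outreach, Design}; time slot 2 → {IT, Budget}; time slot 3 → {Strategy, Ops, Planning}; time slot 4 → {Research, Legal}. Each listed conflict is separated.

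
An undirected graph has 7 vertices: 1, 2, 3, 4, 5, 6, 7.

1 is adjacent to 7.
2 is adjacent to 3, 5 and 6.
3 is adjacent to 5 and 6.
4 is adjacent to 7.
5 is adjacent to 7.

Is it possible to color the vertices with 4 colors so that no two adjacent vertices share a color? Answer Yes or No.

The chromatic number is 3. 2, 3, 6 form a triangle, so at least 3 colors are needed.
One proper 3-coloring: 1=blue, 2=blue, 3=red, 4=blue, 5=green, 6=green, 7=red.
Since 4 ≥ 3, a proper 4-coloring certainly exists.

Yes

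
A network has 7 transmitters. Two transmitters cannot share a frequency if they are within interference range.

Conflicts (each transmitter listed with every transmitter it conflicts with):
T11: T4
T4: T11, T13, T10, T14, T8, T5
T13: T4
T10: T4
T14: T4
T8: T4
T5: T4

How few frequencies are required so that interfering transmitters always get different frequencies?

2

T4 and T5 conflict, so at least 2 frequencies are needed.
2 frequencies suffice: T11=2, T4=1, T13=2, T10=2, T14=2, T8=2, T5=2. No two conflicting transmitters share a frequency.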